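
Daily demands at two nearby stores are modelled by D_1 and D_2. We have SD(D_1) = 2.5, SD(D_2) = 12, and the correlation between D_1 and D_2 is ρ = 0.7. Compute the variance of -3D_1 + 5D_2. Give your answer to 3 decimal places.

V(D_1) = (2.5)² = 6.25;  V(D_2) = (12)² = 144
cov(D_1,D_2) = ρ·SD(D_1)·SD(D_2) = 0.7·2.5·12 = 21
V(-3D_1 + 5D_2) = (-3)²·V(D_1) + (5)²·V(D_2) + 2·(-3)·(5)·cov(D_1,D_2)
= 9·6.25 + 25·144 + -30·21 = 3026.25

3026.250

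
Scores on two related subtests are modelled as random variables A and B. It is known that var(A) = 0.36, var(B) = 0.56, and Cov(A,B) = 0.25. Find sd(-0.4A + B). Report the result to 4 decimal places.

var(-0.4A + B) = (-0.4)²·var(A) + (1)²·var(B) + 2·(-0.4)·(1)·Cov(A,B)
= 0.16·0.36 + 1·0.56 + -0.8·0.25 = 0.4176
sd(-0.4A + B) = √0.4176 ≈ 0.6462

0.6462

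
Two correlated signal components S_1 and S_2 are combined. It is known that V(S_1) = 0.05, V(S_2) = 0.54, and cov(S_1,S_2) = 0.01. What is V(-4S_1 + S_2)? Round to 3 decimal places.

1.260

V(-4S_1 + S_2) = (-4)²·V(S_1) + (1)²·V(S_2) + 2·(-4)·(1)·cov(S_1,S_2)
= 16·0.05 + 1·0.54 + -8·0.01 = 1.26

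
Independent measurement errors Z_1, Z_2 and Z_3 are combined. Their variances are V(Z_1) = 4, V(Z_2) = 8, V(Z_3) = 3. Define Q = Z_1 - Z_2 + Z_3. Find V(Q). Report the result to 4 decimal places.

15.0000

By independence, V(Q) = (1)²V(Z_1) + (-1)²V(Z_2) + (1)²V(Z_3)
= (1)²·4 + (-1)²·8 + (1)²·3 = 15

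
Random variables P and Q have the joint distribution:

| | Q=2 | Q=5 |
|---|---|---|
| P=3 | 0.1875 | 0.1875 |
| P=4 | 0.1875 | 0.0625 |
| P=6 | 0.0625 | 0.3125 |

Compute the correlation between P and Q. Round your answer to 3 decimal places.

E[P] = 4.375,  E[Q] = 3.6875
E[PQ] = 16.8125
Cov(P,Q) = E[PQ] − E[P]E[Q] = 16.8125 − (4.375)(3.6875) = 0.6796875
V(P) = 1.734375,  V(Q) = 2.21484375
ρ = 0.6796875 / √(1.734375·2.21484375) ≈ 0.347

0.347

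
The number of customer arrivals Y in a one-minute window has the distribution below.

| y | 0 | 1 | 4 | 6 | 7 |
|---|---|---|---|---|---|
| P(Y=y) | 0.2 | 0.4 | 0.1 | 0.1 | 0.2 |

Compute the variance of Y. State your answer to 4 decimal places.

7.5600

E[Y] = (0)(0.2) + (1)(0.4) + (4)(0.1) + (6)(0.1) + (7)(0.2) = 2.8
E[Y²] = (0)²(0.2) + (1)²(0.4) + (4)²(0.1) + (6)²(0.1) + (7)²(0.2) = 15.4
V(Y) = E[Y²] − (E[Y])² = 15.4 − (2.8)² = 7.56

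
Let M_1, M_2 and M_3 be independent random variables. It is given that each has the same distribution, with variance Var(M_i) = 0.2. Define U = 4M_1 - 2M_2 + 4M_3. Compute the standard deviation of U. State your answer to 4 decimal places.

By independence, Var(U) = (4)²Var(M_1) + (-2)²Var(M_2) + (4)²Var(M_3)
= (4)²·0.2 + (-2)²·0.2 + (4)²·0.2 = 7.2
sd(U) = √7.2 ≈ 2.6833

2.6833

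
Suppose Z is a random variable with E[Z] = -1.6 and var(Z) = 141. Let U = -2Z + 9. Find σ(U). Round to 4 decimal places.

var(-2Z + 9) = (-2)²·141 = 564
σ(U) = √564 ≈ 23.7487

23.7487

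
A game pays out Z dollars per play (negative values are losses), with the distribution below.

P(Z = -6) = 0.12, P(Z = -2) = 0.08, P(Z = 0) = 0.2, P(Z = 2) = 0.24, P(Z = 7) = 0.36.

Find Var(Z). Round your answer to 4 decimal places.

18.7456

E[Z] = (-6)(0.12) + (-2)(0.08) + (0)(0.2) + (2)(0.24) + (7)(0.36) = 2.12
E[Z²] = (-6)²(0.12) + (-2)²(0.08) + (0)²(0.2) + (2)²(0.24) + (7)²(0.36) = 23.24
Var(Z) = E[Z²] − (E[Z])² = 23.24 − (2.12)² = 18.7456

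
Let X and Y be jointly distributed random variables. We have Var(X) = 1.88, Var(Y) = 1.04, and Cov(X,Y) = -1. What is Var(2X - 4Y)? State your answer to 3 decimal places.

Var(2X - 4Y) = (2)²·Var(X) + (-4)²·Var(Y) + 2·(2)·(-4)·Cov(X,Y)
= 4·1.88 + 16·1.04 + -16·-1 = 40.16

40.160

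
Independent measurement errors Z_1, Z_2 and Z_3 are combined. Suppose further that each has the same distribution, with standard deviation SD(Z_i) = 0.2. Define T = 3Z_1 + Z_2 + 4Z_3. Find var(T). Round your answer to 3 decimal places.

1.040

var(Z_i) = (0.2)² = 0.04
By independence, var(T) = (3)²var(Z_1) + (1)²var(Z_2) + (4)²var(Z_3)
= (3)²·0.04 + (1)²·0.04 + (4)²·0.04 = 1.04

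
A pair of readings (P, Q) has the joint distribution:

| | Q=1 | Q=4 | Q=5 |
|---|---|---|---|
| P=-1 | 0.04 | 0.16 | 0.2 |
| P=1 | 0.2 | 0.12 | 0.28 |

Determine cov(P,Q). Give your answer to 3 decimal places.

-0.352

E[P] = 0.2,  E[Q] = 3.76
E[PQ] = 0.4
cov(P,Q) = E[PQ] − E[P]E[Q] = 0.4 − (0.2)(3.76) = -0.352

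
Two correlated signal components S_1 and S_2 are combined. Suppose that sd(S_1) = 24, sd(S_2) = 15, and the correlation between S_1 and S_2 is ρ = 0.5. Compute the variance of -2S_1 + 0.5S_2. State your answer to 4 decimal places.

2000.2500

V(S_1) = (24)² = 576;  V(S_2) = (15)² = 225
cov(S_1,S_2) = ρ·sd(S_1)·sd(S_2) = 0.5·24·15 = 180
V(-2S_1 + 0.5S_2) = (-2)²·V(S_1) + (0.5)²·V(S_2) + 2·(-2)·(0.5)·cov(S_1,S_2)
= 4·576 + 0.25·225 + -2·180 = 2000.25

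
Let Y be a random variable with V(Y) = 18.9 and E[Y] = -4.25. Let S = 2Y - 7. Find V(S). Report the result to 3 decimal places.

V(2Y - 7) = (2)²·V(Y) = 4·18.9 = 75.6

75.600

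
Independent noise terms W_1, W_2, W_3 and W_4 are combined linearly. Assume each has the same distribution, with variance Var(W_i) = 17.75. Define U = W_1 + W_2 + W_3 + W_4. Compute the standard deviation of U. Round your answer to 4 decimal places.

By independence, Var(U) = (1)²Var(W_1) + (1)²Var(W_2) + (1)²Var(W_3) + (1)²Var(W_4)
= (1)²·17.75 + (1)²·17.75 + (1)²·17.75 + (1)²·17.75 = 71
σ(U) = √71 ≈ 8.4261

8.4261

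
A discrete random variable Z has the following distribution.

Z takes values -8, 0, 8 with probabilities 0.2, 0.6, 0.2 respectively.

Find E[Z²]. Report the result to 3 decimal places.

E[Z²] = (-8)²(0.2) + (0)²(0.6) + (8)²(0.2) = 25.6

25.600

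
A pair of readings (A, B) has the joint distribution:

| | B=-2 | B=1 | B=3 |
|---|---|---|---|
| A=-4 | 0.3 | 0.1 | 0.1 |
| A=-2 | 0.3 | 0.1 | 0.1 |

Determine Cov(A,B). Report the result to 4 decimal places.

E[A] = -3,  E[B] = -0.4
E[AB] = 1.2
Cov(A,B) = E[AB] − E[A]E[B] = 1.2 − (-3)(-0.4) = 0

0.0000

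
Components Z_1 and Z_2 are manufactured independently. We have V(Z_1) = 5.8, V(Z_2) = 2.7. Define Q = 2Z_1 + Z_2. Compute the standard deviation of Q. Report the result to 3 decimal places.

5.089

By independence, V(Q) = (2)²V(Z_1) + (1)²V(Z_2)
= (2)²·5.8 + (1)²·2.7 = 25.9
SD(Q) = √25.9 ≈ 5.089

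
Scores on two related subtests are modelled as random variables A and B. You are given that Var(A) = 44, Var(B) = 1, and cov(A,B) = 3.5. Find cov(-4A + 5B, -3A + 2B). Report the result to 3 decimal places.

457.500

cov(-4A + 5B, -3A + 2B) = (-4)(-3)Var(A) + (5)(2)Var(B) + [(-4)(2) + (5)(-3)]cov(A,B)
= 12·44 + 10·1 + -23·3.5 = 457.5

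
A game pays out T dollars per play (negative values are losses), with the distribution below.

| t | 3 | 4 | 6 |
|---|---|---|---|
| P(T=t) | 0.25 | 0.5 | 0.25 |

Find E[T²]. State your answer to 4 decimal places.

E[T²] = (3)²(0.25) + (4)²(0.5) + (6)²(0.25) = 19.25

19.2500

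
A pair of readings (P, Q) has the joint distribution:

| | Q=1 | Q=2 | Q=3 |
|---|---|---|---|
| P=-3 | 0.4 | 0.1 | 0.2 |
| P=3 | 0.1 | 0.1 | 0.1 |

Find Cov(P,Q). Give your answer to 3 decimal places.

E[P] = -1.2,  E[Q] = 1.8
E[PQ] = -1.8
Cov(P,Q) = E[PQ] − E[P]E[Q] = -1.8 − (-1.2)(1.8) = 0.36

0.360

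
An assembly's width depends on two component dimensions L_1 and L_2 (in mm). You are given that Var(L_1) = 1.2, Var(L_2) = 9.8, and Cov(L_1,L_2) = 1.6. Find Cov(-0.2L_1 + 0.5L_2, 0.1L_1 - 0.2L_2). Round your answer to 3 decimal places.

Cov(-0.2L_1 + 0.5L_2, 0.1L_1 - 0.2L_2) = (-0.2)(0.1)Var(L_1) + (0.5)(-0.2)Var(L_2) + [(-0.2)(-0.2) + (0.5)(0.1)]Cov(L_1,L_2)
= -0.02·1.2 + -0.1·9.8 + 0.09·1.6 = -0.86

-0.860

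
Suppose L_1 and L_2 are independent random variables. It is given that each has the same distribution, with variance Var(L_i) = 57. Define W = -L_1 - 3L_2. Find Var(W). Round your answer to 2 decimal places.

570.00

By independence, Var(W) = (-1)²Var(L_1) + (-3)²Var(L_2)
= (-1)²·57 + (-3)²·57 = 570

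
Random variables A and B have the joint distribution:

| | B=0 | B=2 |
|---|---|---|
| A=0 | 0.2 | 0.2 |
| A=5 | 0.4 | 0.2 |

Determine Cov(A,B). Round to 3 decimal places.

-0.400

E[A] = 3,  E[B] = 0.8
E[AB] = 2
Cov(A,B) = E[AB] − E[A]E[B] = 2 − (3)(0.8) = -0.4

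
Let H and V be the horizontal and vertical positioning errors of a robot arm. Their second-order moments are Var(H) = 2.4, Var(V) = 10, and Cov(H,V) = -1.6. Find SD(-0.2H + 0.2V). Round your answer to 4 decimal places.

0.7899

Var(-0.2H + 0.2V) = (-0.2)²·Var(H) + (0.2)²·Var(V) + 2·(-0.2)·(0.2)·Cov(H,V)
= 0.04·2.4 + 0.04·10 + -0.08·-1.6 = 0.624
SD(-0.2H + 0.2V) = √0.624 ≈ 0.7899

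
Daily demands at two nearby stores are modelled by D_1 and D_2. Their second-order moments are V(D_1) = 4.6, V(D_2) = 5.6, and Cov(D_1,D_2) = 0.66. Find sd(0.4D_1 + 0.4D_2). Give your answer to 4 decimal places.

V(0.4D_1 + 0.4D_2) = (0.4)²·V(D_1) + (0.4)²·V(D_2) + 2·(0.4)·(0.4)·Cov(D_1,D_2)
= 0.16·4.6 + 0.16·5.6 + 0.32·0.66 = 1.8432
sd(0.4D_1 + 0.4D_2) = √1.8432 ≈ 1.3576

1.3576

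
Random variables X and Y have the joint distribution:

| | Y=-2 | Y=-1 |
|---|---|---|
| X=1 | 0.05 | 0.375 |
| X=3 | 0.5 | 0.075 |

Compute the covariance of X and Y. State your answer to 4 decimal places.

E[X] = 2.15,  E[Y] = -1.55
E[XY] = -3.7
cov(X,Y) = E[XY] − E[X]E[Y] = -3.7 − (2.15)(-1.55) = -0.3675

-0.3675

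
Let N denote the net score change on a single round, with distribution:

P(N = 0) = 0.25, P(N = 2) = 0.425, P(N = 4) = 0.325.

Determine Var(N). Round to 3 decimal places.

2.278

E[N] = (0)(0.25) + (2)(0.425) + (4)(0.325) = 2.15
E[N²] = (0)²(0.25) + (2)²(0.425) + (4)²(0.325) = 6.9
Var(N) = E[N²] − (E[N])² = 6.9 − (2.15)² = 2.2775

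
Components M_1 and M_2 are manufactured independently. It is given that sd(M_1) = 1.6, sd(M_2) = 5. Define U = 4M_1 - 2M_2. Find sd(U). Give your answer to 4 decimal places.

11.8727

Var(M_1) = 2.56, Var(M_2) = 25
By independence, Var(U) = (4)²Var(M_1) + (-2)²Var(M_2)
= (4)²·2.56 + (-2)²·25 = 140.96
sd(U) = √140.96 ≈ 11.8727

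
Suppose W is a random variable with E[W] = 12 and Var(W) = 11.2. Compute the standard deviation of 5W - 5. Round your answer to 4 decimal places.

16.7332

Var(5W - 5) = (5)²·11.2 = 280
SD(5W - 5) = √280 ≈ 16.7332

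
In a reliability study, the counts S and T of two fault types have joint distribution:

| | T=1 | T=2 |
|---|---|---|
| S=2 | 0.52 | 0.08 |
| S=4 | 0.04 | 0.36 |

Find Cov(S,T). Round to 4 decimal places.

E[S] = 2.8,  E[T] = 1.44
E[ST] = 4.4
Cov(S,T) = E[ST] − E[S]E[T] = 4.4 − (2.8)(1.44) = 0.368

0.3680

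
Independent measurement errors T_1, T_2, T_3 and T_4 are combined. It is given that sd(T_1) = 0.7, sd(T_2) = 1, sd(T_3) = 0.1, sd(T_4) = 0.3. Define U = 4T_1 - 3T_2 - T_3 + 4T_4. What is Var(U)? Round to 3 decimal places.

Var(T_1) = 0.49, Var(T_2) = 1, Var(T_3) = 0.01, Var(T_4) = 0.09
By independence, Var(U) = (4)²Var(T_1) + (-3)²Var(T_2) + (-1)²Var(T_3) + (4)²Var(T_4)
= (4)²·0.49 + (-3)²·1 + (-1)²·0.01 + (4)²·0.09 = 18.29

18.290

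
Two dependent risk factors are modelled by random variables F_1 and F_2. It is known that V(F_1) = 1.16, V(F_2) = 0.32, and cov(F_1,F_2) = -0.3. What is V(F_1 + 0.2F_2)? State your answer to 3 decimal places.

1.053

V(F_1 + 0.2F_2) = (1)²·V(F_1) + (0.2)²·V(F_2) + 2·(1)·(0.2)·cov(F_1,F_2)
= 1·1.16 + 0.04·0.32 + 0.4·-0.3 = 1.0528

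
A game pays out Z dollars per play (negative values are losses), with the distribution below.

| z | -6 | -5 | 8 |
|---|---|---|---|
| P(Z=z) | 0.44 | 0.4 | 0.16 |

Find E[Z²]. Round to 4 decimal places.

36.0800

E[Z²] = (-6)²(0.44) + (-5)²(0.4) + (8)²(0.16) = 36.08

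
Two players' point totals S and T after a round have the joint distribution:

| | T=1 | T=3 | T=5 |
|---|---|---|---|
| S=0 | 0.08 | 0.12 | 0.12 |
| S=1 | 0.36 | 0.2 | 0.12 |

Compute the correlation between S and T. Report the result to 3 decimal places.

-0.279

E[S] = 0.68,  E[T] = 2.6
E[ST] = 1.56
cov(S,T) = E[ST] − E[S]E[T] = 1.56 − (0.68)(2.6) = -0.208
Var(S) = 0.2176,  Var(T) = 2.56
ρ = -0.208 / √(0.2176·2.56) ≈ -0.279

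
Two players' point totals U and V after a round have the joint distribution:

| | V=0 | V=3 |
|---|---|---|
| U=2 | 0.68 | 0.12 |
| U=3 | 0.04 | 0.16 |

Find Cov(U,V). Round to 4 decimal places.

0.3120

E[U] = 2.2,  E[V] = 0.84
E[UV] = 2.16
Cov(U,V) = E[UV] − E[U]E[V] = 2.16 − (2.2)(0.84) = 0.312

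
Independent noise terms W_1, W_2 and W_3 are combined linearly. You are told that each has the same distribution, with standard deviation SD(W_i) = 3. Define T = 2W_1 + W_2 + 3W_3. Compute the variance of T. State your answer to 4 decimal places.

V(W_i) = (3)² = 9
By independence, V(T) = (2)²V(W_1) + (1)²V(W_2) + (3)²V(W_3)
= (2)²·9 + (1)²·9 + (3)²·9 = 126

126.0000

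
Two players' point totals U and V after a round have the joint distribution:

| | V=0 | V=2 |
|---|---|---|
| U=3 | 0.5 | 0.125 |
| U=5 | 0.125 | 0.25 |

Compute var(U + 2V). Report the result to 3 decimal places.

E[U] = 3.75,  E[V] = 0.75,  E[UV] = 3.25
var(U) = 15 − (3.75)² = 0.9375;  var(V) = 1.5 − (0.75)² = 0.9375
Cov(U,V) = 3.25 − (3.75)(0.75) = 0.4375
var(U + 2V) = (1)²·0.9375 + (2)²·0.9375 + 2·(1)·(2)·0.4375 = 6.4375

6.438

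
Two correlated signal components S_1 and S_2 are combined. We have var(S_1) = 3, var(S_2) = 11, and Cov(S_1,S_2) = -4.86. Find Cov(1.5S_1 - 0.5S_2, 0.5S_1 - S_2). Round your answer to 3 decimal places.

Cov(1.5S_1 - 0.5S_2, 0.5S_1 - S_2) = (1.5)(0.5)var(S_1) + (-0.5)(-1)var(S_2) + [(1.5)(-1) + (-0.5)(0.5)]Cov(S_1,S_2)
= 0.75·3 + 0.5·11 + -1.75·-4.86 = 16.255

16.255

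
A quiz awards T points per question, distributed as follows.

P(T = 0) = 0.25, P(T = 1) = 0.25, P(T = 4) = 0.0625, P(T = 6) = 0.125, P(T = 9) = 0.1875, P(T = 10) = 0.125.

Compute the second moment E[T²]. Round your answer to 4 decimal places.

E[T²] = (0)²(0.25) + (1)²(0.25) + (4)²(0.0625) + (6)²(0.125) + (9)²(0.1875) + (10)²(0.125) = 33.4375

33.4375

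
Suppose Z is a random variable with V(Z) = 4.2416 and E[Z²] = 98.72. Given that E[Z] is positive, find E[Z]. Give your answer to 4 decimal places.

(E[Z])² = E[Z²] − V(Z) = 98.72 − 4.2416 = 94.4784
E[Z] = √94.4784 = 9.72

9.7200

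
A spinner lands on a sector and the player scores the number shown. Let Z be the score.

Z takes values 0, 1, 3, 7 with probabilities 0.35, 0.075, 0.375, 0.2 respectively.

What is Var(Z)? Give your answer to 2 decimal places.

E[Z] = (0)(0.35) + (1)(0.075) + (3)(0.375) + (7)(0.2) = 2.6
E[Z²] = (0)²(0.35) + (1)²(0.075) + (3)²(0.375) + (7)²(0.2) = 13.25
Var(Z) = E[Z²] − (E[Z])² = 13.25 − (2.6)² = 6.49

6.49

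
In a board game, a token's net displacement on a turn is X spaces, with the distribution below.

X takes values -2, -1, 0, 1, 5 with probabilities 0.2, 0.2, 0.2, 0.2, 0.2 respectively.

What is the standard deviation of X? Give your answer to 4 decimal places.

E[X] = (-2)(0.2) + (-1)(0.2) + (0)(0.2) + (1)(0.2) + (5)(0.2) = 0.6
E[X²] = (-2)²(0.2) + (-1)²(0.2) + (0)²(0.2) + (1)²(0.2) + (5)²(0.2) = 6.2
V(X) = E[X²] − (E[X])² = 6.2 − (0.6)² = 5.84
SD(X) = √5.84 ≈ 2.4166

2.4166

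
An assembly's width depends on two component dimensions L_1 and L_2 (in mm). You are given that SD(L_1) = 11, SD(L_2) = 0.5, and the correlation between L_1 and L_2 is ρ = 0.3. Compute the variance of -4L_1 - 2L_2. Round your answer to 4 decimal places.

1963.4000

V(L_1) = (11)² = 121;  V(L_2) = (0.5)² = 0.25
Cov(L_1,L_2) = ρ·SD(L_1)·SD(L_2) = 0.3·11·0.5 = 1.65
V(-4L_1 - 2L_2) = (-4)²·V(L_1) + (-2)²·V(L_2) + 2·(-4)·(-2)·Cov(L_1,L_2)
= 16·121 + 4·0.25 + 16·1.65 = 1963.4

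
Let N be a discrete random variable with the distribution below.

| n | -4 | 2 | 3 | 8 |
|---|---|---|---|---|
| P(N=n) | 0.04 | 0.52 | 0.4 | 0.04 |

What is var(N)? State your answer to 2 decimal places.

3.12

E[N] = (-4)(0.04) + (2)(0.52) + (3)(0.4) + (8)(0.04) = 2.4
E[N²] = (-4)²(0.04) + (2)²(0.52) + (3)²(0.4) + (8)²(0.04) = 8.88
var(N) = E[N²] − (E[N])² = 8.88 − (2.4)² = 3.12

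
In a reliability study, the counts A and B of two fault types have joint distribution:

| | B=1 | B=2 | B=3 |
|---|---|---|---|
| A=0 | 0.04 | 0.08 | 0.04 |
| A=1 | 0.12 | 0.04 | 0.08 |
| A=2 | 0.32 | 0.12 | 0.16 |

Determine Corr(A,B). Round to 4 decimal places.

E[A] = 1.44,  E[B] = 1.8
E[AB] = 2.52
cov(A,B) = E[AB] − E[A]E[B] = 2.52 − (1.44)(1.8) = -0.072
Var(A) = 0.5664,  Var(B) = 0.72
ρ = -0.072 / √(0.5664·0.72) ≈ -0.1127

-0.1127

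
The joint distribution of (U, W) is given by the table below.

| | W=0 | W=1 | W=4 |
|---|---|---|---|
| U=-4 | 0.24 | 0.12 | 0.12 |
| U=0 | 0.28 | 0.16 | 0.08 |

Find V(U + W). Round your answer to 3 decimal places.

E[U] = -1.92,  E[W] = 1.08,  E[UW] = -2.4
V(U) = 7.68 − (-1.92)² = 3.9936;  V(W) = 3.48 − (1.08)² = 2.3136
cov(U,W) = -2.4 − (-1.92)(1.08) = -0.3264
V(U + W) = (1)²·3.9936 + (1)²·2.3136 + 2·(1)·(1)·-0.3264 = 5.6544

5.654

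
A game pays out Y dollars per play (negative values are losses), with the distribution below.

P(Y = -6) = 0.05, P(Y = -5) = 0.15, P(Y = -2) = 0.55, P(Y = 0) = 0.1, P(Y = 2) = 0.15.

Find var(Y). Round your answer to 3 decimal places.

E[Y] = (-6)(0.05) + (-5)(0.15) + (-2)(0.55) + (0)(0.1) + (2)(0.15) = -1.85
E[Y²] = (-6)²(0.05) + (-5)²(0.15) + (-2)²(0.55) + (0)²(0.1) + (2)²(0.15) = 8.35
var(Y) = E[Y²] − (E[Y])² = 8.35 − (-1.85)² = 4.9275

4.928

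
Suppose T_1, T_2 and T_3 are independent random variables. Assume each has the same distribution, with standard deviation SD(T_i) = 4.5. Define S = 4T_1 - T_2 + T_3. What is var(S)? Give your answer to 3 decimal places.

var(T_i) = (4.5)² = 20.25
By independence, var(S) = (4)²var(T_1) + (-1)²var(T_2) + (1)²var(T_3)
= (4)²·20.25 + (-1)²·20.25 + (1)²·20.25 = 364.5

364.500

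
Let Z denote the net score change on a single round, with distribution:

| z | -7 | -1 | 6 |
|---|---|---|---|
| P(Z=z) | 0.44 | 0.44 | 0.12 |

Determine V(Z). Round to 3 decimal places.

18.480

E[Z] = (-7)(0.44) + (-1)(0.44) + (6)(0.12) = -2.8
E[Z²] = (-7)²(0.44) + (-1)²(0.44) + (6)²(0.12) = 26.32
V(Z) = E[Z²] − (E[Z])² = 26.32 − (-2.8)² = 18.48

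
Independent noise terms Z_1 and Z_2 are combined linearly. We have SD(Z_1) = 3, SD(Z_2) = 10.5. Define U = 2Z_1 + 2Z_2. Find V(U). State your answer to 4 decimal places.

V(Z_1) = 9, V(Z_2) = 110.25
By independence, V(U) = (2)²V(Z_1) + (2)²V(Z_2)
= (2)²·9 + (2)²·110.25 = 477

477.0000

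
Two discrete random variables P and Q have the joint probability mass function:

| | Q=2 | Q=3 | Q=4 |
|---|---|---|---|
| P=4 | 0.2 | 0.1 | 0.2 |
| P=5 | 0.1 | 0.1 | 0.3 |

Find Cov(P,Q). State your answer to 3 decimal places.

E[P] = 4.5,  E[Q] = 3.2
E[PQ] = 14.5
Cov(P,Q) = E[PQ] − E[P]E[Q] = 14.5 − (4.5)(3.2) = 0.1

0.100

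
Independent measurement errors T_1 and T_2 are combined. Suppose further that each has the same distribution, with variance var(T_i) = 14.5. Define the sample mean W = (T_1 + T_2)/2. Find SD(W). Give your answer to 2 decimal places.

2.69

By independence, var(W) = (0.5)²var(T_1) + (0.5)²var(T_2)
= (0.5)²·14.5 + (0.5)²·14.5 = 7.25
SD(W) = √7.25 ≈ 2.69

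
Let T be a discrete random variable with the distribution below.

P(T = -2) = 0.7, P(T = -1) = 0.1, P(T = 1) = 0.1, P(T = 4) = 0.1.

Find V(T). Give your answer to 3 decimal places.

E[T] = (-2)(0.7) + (-1)(0.1) + (1)(0.1) + (4)(0.1) = -1
E[T²] = (-2)²(0.7) + (-1)²(0.1) + (1)²(0.1) + (4)²(0.1) = 4.6
V(T) = E[T²] − (E[T])² = 4.6 − (-1)² = 3.6

3.600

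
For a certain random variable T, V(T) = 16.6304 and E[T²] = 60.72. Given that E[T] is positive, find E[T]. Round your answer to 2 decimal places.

6.64

(E[T])² = E[T²] − V(T) = 60.72 − 16.6304 = 44.0896
E[T] = √44.0896 = 6.64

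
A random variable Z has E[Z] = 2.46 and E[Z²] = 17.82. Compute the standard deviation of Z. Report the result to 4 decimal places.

Var(Z) = 17.82 − (2.46)² = 11.7684
SD(Z) = √11.7684 ≈ 3.4305

3.4305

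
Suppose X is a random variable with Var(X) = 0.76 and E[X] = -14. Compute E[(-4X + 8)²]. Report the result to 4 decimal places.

E[-4X + 8] = -4·-14 + 8 = 64
Var(-4X + 8) = (-4)²·0.76 = 12.16
E[(-4X + 8)²] = Var((-4X + 8)) + (E[(-4X + 8)])² = 12.16 + (64)² = 4108.16

4108.1600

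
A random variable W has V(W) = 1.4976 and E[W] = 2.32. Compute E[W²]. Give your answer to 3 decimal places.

6.880

E[W²] = V(W) + (E[W])² = 1.4976 + (2.32)² = 6.88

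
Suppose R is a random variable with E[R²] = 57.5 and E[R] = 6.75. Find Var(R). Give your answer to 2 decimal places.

11.94

Var(R) = 57.5 − (6.75)² = 11.9375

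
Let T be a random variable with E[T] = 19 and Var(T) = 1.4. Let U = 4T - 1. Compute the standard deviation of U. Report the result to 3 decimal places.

Var(4T - 1) = (4)²·1.4 = 22.4
sd(U) = √22.4 ≈ 4.733

4.733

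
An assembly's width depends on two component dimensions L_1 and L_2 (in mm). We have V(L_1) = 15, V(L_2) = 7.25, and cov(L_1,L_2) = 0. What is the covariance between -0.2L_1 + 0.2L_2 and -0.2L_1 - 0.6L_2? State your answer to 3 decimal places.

cov(-0.2L_1 + 0.2L_2, -0.2L_1 - 0.6L_2) = (-0.2)(-0.2)V(L_1) + (0.2)(-0.6)V(L_2) + [(-0.2)(-0.6) + (0.2)(-0.2)]cov(L_1,L_2)
= 0.04·15 + -0.12·7.25 + 0.08·0 = -0.27

-0.270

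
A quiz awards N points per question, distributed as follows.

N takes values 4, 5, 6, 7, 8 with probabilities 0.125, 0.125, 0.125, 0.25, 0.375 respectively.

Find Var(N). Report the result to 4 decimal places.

1.9844

E[N] = (4)(0.125) + (5)(0.125) + (6)(0.125) + (7)(0.25) + (8)(0.375) = 6.625
E[N²] = (4)²(0.125) + (5)²(0.125) + (6)²(0.125) + (7)²(0.25) + (8)²(0.375) = 45.875
Var(N) = E[N²] − (E[N])² = 45.875 − (6.625)² = 1.984375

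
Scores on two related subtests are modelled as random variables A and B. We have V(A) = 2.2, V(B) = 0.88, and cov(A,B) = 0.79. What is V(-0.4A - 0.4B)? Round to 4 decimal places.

V(-0.4A - 0.4B) = (-0.4)²·V(A) + (-0.4)²·V(B) + 2·(-0.4)·(-0.4)·cov(A,B)
= 0.16·2.2 + 0.16·0.88 + 0.32·0.79 = 0.7456

0.7456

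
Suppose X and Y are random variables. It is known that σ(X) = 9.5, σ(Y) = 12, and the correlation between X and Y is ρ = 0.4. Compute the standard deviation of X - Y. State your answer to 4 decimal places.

V(X) = (9.5)² = 90.25;  V(Y) = (12)² = 144
Cov(X,Y) = ρ·σ(X)·σ(Y) = 0.4·9.5·12 = 45.6
V(X - Y) = (1)²·V(X) + (-1)²·V(Y) + 2·(1)·(-1)·Cov(X,Y)
= 1·90.25 + 1·144 + -2·45.6 = 143.05
σ(X - Y) = √143.05 ≈ 11.9604

11.9604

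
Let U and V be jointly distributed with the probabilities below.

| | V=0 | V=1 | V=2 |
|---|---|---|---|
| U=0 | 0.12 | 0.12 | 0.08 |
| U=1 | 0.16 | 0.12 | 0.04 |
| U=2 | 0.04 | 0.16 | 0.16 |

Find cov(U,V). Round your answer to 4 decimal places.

E[U] = 1.04,  E[V] = 0.96
E[UV] = 1.16
cov(U,V) = E[UV] − E[U]E[V] = 1.16 − (1.04)(0.96) = 0.1616

0.1616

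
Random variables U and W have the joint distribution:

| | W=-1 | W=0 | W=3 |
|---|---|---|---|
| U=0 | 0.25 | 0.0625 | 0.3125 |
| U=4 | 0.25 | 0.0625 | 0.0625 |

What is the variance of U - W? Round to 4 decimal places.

9.6094

E[U] = 1.5,  E[W] = 0.625,  E[UW] = -0.25
var(U) = 6 − (1.5)² = 3.75;  var(W) = 3.875 − (0.625)² = 3.484375
Cov(U,W) = -0.25 − (1.5)(0.625) = -1.1875
var(U - W) = (1)²·3.75 + (-1)²·3.484375 + 2·(1)·(-1)·-1.1875 = 9.609375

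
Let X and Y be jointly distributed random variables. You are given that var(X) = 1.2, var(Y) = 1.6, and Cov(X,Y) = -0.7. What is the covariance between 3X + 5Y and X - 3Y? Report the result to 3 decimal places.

Cov(3X + 5Y, X - 3Y) = (3)(1)var(X) + (5)(-3)var(Y) + [(3)(-3) + (5)(1)]Cov(X,Y)
= 3·1.2 + -15·1.6 + -4·-0.7 = -17.6

-17.600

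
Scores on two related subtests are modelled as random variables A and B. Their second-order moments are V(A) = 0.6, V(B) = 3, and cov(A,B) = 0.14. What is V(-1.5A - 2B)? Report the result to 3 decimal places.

14.190

V(-1.5A - 2B) = (-1.5)²·V(A) + (-2)²·V(B) + 2·(-1.5)·(-2)·cov(A,B)
= 2.25·0.6 + 4·3 + 6·0.14 = 14.19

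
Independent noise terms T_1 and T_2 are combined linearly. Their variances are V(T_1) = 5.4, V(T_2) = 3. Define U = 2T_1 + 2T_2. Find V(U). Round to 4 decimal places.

By independence, V(U) = (2)²V(T_1) + (2)²V(T_2)
= (2)²·5.4 + (2)²·3 = 33.6

33.6000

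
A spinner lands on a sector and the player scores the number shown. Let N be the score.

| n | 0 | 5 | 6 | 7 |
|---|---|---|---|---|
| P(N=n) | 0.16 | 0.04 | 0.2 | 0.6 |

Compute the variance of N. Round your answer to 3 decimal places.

6.240

E[N] = (0)(0.16) + (5)(0.04) + (6)(0.2) + (7)(0.6) = 5.6
E[N²] = (0)²(0.16) + (5)²(0.04) + (6)²(0.2) + (7)²(0.6) = 37.6
var(N) = E[N²] − (E[N])² = 37.6 − (5.6)² = 6.24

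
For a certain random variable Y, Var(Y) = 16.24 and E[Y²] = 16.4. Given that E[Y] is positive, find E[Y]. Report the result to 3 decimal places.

(E[Y])² = E[Y²] − Var(Y) = 16.4 − 16.24 = 0.16
E[Y] = √0.16 = 0.4

0.400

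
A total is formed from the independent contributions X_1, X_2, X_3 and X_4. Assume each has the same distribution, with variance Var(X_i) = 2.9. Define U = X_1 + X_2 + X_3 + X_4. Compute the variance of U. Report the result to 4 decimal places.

By independence, Var(U) = (1)²Var(X_1) + (1)²Var(X_2) + (1)²Var(X_3) + (1)²Var(X_4)
= (1)²·2.9 + (1)²·2.9 + (1)²·2.9 + (1)²·2.9 = 11.6

11.6000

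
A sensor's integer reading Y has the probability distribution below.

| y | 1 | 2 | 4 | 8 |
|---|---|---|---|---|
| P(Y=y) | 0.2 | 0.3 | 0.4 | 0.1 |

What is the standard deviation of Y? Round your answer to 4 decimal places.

1.9900

E[Y] = (1)(0.2) + (2)(0.3) + (4)(0.4) + (8)(0.1) = 3.2
E[Y²] = (1)²(0.2) + (2)²(0.3) + (4)²(0.4) + (8)²(0.1) = 14.2
Var(Y) = E[Y²] − (E[Y])² = 14.2 − (3.2)² = 3.96
σ(Y) = √3.96 ≈ 1.9900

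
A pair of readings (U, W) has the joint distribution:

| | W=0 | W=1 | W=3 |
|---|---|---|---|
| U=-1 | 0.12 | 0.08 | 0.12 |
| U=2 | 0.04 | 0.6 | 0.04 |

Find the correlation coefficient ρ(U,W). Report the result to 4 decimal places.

E[U] = 1.04,  E[W] = 1.16
E[UW] = 1
Cov(U,W) = E[UW] − E[U]E[W] = 1 − (1.04)(1.16) = -0.2064
Var(U) = 1.9584,  Var(W) = 0.7744
ρ = -0.2064 / √(1.9584·0.7744) ≈ -0.1676

-0.1676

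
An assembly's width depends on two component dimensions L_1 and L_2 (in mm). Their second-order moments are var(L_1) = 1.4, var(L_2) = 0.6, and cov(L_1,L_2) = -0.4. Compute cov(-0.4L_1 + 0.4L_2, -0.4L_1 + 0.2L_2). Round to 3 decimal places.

cov(-0.4L_1 + 0.4L_2, -0.4L_1 + 0.2L_2) = (-0.4)(-0.4)var(L_1) + (0.4)(0.2)var(L_2) + [(-0.4)(0.2) + (0.4)(-0.4)]cov(L_1,L_2)
= 0.16·1.4 + 0.08·0.6 + -0.24·-0.4 = 0.368

0.368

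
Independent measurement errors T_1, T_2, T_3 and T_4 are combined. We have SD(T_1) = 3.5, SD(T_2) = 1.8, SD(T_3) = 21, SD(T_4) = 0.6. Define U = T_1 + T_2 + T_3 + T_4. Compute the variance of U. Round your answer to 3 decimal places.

456.850

V(T_1) = 12.25, V(T_2) = 3.24, V(T_3) = 441, V(T_4) = 0.36
By independence, V(U) = (1)²V(T_1) + (1)²V(T_2) + (1)²V(T_3) + (1)²V(T_4)
= (1)²·12.25 + (1)²·3.24 + (1)²·441 + (1)²·0.36 = 456.85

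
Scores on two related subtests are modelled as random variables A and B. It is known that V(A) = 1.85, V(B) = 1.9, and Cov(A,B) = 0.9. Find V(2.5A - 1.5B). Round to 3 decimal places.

V(2.5A - 1.5B) = (2.5)²·V(A) + (-1.5)²·V(B) + 2·(2.5)·(-1.5)·Cov(A,B)
= 6.25·1.85 + 2.25·1.9 + -7.5·0.9 = 9.0875

9.088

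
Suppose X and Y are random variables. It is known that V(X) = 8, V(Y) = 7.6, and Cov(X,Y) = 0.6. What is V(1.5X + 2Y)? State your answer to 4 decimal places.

52.0000

V(1.5X + 2Y) = (1.5)²·V(X) + (2)²·V(Y) + 2·(1.5)·(2)·Cov(X,Y)
= 2.25·8 + 4·7.6 + 6·0.6 = 52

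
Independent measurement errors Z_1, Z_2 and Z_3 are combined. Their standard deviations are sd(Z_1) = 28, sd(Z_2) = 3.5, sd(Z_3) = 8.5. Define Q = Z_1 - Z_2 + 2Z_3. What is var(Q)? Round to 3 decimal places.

1085.250

var(Z_1) = 784, var(Z_2) = 12.25, var(Z_3) = 72.25
By independence, var(Q) = (1)²var(Z_1) + (-1)²var(Z_2) + (2)²var(Z_3)
= (1)²·784 + (-1)²·12.25 + (2)²·72.25 = 1085.25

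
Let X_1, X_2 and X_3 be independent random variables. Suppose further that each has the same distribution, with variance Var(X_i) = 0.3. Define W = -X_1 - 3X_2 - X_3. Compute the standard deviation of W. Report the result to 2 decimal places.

1.82

By independence, Var(W) = (-1)²Var(X_1) + (-3)²Var(X_2) + (-1)²Var(X_3)
= (-1)²·0.3 + (-3)²·0.3 + (-1)²·0.3 = 3.3
σ(W) = √3.3 ≈ 1.82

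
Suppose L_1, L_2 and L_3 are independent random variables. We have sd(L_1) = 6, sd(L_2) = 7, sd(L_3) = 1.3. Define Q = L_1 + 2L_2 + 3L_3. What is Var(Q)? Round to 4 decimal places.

Var(L_1) = 36, Var(L_2) = 49, Var(L_3) = 1.69
By independence, Var(Q) = (1)²Var(L_1) + (2)²Var(L_2) + (3)²Var(L_3)
= (1)²·36 + (2)²·49 + (3)²·1.69 = 247.21

247.2100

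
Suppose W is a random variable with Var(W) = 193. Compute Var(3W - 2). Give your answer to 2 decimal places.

Var(3W - 2) = (3)²·Var(W) = 9·193 = 1737

1737.00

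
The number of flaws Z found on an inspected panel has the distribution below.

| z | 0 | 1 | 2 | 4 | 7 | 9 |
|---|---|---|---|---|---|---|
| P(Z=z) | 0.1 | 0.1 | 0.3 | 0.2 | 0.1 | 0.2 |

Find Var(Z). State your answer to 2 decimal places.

9.60

E[Z] = (0)(0.1) + (1)(0.1) + (2)(0.3) + (4)(0.2) + (7)(0.1) + (9)(0.2) = 4
E[Z²] = (0)²(0.1) + (1)²(0.1) + (2)²(0.3) + (4)²(0.2) + (7)²(0.1) + (9)²(0.2) = 25.6
Var(Z) = E[Z²] − (E[Z])² = 25.6 − (4)² = 9.6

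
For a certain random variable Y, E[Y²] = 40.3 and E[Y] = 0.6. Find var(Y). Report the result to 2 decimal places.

var(Y) = 40.3 − (0.6)² = 39.94

39.94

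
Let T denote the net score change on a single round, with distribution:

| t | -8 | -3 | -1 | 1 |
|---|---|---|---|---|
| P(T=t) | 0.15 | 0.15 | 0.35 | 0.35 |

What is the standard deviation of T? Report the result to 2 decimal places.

2.99

E[T] = (-8)(0.15) + (-3)(0.15) + (-1)(0.35) + (1)(0.35) = -1.65
E[T²] = (-8)²(0.15) + (-3)²(0.15) + (-1)²(0.35) + (1)²(0.35) = 11.65
Var(T) = E[T²] − (E[T])² = 11.65 − (-1.65)² = 8.9275
sd(T) = √8.9275 ≈ 2.99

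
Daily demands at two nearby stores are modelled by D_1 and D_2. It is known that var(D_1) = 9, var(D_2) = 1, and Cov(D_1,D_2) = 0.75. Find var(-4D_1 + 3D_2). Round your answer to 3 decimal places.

135.000

var(-4D_1 + 3D_2) = (-4)²·var(D_1) + (3)²·var(D_2) + 2·(-4)·(3)·Cov(D_1,D_2)
= 16·9 + 9·1 + -24·0.75 = 135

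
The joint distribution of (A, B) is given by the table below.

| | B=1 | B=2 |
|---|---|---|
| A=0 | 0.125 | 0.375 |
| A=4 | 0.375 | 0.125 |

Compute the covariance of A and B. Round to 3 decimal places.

E[A] = 2,  E[B] = 1.5
E[AB] = 2.5
Cov(A,B) = E[AB] − E[A]E[B] = 2.5 − (2)(1.5) = -0.5

-0.500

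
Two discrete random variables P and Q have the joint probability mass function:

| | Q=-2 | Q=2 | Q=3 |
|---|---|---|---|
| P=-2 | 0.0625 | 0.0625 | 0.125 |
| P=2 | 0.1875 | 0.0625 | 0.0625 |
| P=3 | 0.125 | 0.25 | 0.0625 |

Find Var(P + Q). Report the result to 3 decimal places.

7.527

E[P] = 1.4375,  E[Q] = 0.75,  E[PQ] = 0.4375
Var(P) = 6.1875 − (1.4375)² = 4.12109375;  Var(Q) = 5.25 − (0.75)² = 4.6875
Cov(P,Q) = 0.4375 − (1.4375)(0.75) = -0.640625
Var(P + Q) = (1)²·4.12109375 + (1)²·4.6875 + 2·(1)·(1)·-0.640625 = 7.52734375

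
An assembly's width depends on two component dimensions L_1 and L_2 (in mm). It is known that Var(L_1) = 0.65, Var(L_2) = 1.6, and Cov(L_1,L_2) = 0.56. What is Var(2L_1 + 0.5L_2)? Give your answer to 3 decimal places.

Var(2L_1 + 0.5L_2) = (2)²·Var(L_1) + (0.5)²·Var(L_2) + 2·(2)·(0.5)·Cov(L_1,L_2)
= 4·0.65 + 0.25·1.6 + 2·0.56 = 4.12

4.120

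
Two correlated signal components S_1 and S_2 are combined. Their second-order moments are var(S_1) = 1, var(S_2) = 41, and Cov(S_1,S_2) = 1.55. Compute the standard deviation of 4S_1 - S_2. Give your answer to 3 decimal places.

var(4S_1 - S_2) = (4)²·var(S_1) + (-1)²·var(S_2) + 2·(4)·(-1)·Cov(S_1,S_2)
= 16·1 + 1·41 + -8·1.55 = 44.6
sd(4S_1 - S_2) = √44.6 ≈ 6.678

6.678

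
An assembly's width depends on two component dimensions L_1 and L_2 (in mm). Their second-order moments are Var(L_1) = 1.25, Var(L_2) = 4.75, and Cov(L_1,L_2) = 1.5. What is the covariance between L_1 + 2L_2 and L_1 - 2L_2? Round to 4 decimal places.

Cov(L_1 + 2L_2, L_1 - 2L_2) = (1)(1)Var(L_1) + (2)(-2)Var(L_2) + [(1)(-2) + (2)(1)]Cov(L_1,L_2)
= 1·1.25 + -4·4.75 + 0·1.5 = -17.75

-17.7500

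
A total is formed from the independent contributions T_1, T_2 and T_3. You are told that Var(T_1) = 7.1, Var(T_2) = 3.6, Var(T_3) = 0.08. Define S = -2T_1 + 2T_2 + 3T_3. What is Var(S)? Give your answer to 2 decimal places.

By independence, Var(S) = (-2)²Var(T_1) + (2)²Var(T_2) + (3)²Var(T_3)
= (-2)²·7.1 + (2)²·3.6 + (3)²·0.08 = 43.52

43.52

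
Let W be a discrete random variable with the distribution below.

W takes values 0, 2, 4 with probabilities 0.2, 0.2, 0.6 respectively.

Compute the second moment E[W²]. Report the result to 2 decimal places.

10.40

E[W²] = (0)²(0.2) + (2)²(0.2) + (4)²(0.6) = 10.4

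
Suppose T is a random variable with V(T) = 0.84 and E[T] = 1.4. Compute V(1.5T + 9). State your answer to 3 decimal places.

V(1.5T + 9) = (1.5)²·V(T) = 2.25·0.84 = 1.89

1.890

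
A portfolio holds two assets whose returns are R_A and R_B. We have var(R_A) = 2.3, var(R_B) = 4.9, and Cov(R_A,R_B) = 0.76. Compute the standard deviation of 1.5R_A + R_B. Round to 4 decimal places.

var(1.5R_A + R_B) = (1.5)²·var(R_A) + (1)²·var(R_B) + 2·(1.5)·(1)·Cov(R_A,R_B)
= 2.25·2.3 + 1·4.9 + 3·0.76 = 12.355
SD(1.5R_A + R_B) = √12.355 ≈ 3.5150

3.5150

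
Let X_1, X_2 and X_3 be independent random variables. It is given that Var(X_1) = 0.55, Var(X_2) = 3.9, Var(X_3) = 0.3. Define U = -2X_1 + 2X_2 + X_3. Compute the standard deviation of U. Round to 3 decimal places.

By independence, Var(U) = (-2)²Var(X_1) + (2)²Var(X_2) + (1)²Var(X_3)
= (-2)²·0.55 + (2)²·3.9 + (1)²·0.3 = 18.1
σ(U) = √18.1 ≈ 4.254

4.254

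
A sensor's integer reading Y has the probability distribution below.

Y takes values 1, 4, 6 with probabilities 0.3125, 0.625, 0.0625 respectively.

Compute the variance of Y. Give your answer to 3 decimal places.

2.402

E[Y] = (1)(0.3125) + (4)(0.625) + (6)(0.0625) = 3.1875
E[Y²] = (1)²(0.3125) + (4)²(0.625) + (6)²(0.0625) = 12.5625
var(Y) = E[Y²] − (E[Y])² = 12.5625 − (3.1875)² = 2.40234375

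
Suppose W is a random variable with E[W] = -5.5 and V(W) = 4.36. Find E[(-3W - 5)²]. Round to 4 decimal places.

E[-3W - 5] = -3·-5.5 − 5 = 11.5
V(-3W - 5) = (-3)²·4.36 = 39.24
E[(-3W - 5)²] = V((-3W - 5)) + (E[(-3W - 5)])² = 39.24 + (11.5)² = 171.49

171.4900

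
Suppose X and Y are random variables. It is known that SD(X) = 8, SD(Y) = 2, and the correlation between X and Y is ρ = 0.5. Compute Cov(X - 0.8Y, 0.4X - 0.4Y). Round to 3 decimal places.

21.120

V(X) = (8)² = 64;  V(Y) = (2)² = 4
Cov(X,Y) = ρ·SD(X)·SD(Y) = 0.5·8·2 = 8
Cov(X - 0.8Y, 0.4X - 0.4Y) = (1)(0.4)V(X) + (-0.8)(-0.4)V(Y) + [(1)(-0.4) + (-0.8)(0.4)]Cov(X,Y)
= 0.4·64 + 0.32·4 + -0.72·8 = 21.12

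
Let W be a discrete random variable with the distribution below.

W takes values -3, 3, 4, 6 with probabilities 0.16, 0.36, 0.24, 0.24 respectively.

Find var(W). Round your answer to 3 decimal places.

8.160

E[W] = (-3)(0.16) + (3)(0.36) + (4)(0.24) + (6)(0.24) = 3
E[W²] = (-3)²(0.16) + (3)²(0.36) + (4)²(0.24) + (6)²(0.24) = 17.16
var(W) = E[W²] − (E[W])² = 17.16 − (3)² = 8.16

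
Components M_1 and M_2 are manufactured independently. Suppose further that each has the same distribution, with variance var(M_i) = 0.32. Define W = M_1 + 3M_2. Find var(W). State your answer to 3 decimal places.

By independence, var(W) = (1)²var(M_1) + (3)²var(M_2)
= (1)²·0.32 + (3)²·0.32 = 3.2

3.200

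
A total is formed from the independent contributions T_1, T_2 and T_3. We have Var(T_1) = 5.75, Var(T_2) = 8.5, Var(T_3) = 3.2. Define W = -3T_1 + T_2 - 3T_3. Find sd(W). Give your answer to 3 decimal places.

By independence, Var(W) = (-3)²Var(T_1) + (1)²Var(T_2) + (-3)²Var(T_3)
= (-3)²·5.75 + (1)²·8.5 + (-3)²·3.2 = 89.05
sd(W) = √89.05 ≈ 9.437

9.437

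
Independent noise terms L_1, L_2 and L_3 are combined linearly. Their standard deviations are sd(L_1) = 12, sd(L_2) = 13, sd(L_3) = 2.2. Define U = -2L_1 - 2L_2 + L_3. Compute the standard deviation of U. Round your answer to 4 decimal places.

Var(L_1) = 144, Var(L_2) = 169, Var(L_3) = 4.84
By independence, Var(U) = (-2)²Var(L_1) + (-2)²Var(L_2) + (1)²Var(L_3)
= (-2)²·144 + (-2)²·169 + (1)²·4.84 = 1256.84
sd(U) = √1256.84 ≈ 35.4519

35.4519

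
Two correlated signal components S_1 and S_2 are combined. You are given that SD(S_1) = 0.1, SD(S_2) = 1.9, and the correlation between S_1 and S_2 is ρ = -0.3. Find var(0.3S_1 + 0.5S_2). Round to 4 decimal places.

0.8863

var(S_1) = (0.1)² = 0.01;  var(S_2) = (1.9)² = 3.61
Cov(S_1,S_2) = ρ·SD(S_1)·SD(S_2) = -0.3·0.1·1.9 = -0.057
var(0.3S_1 + 0.5S_2) = (0.3)²·var(S_1) + (0.5)²·var(S_2) + 2·(0.3)·(0.5)·Cov(S_1,S_2)
= 0.09·0.01 + 0.25·3.61 + 0.3·-0.057 = 0.8863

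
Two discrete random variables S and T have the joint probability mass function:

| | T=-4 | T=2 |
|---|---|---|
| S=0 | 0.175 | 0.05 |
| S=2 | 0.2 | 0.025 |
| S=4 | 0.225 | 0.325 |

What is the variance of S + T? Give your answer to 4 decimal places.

14.7975

E[S] = 2.65,  E[T] = -1.6,  E[ST] = -2.5
var(S) = 9.7 − (2.65)² = 2.6775;  var(T) = 11.2 − (-1.6)² = 8.64
cov(S,T) = -2.5 − (2.65)(-1.6) = 1.74
var(S + T) = (1)²·2.6775 + (1)²·8.64 + 2·(1)·(1)·1.74 = 14.7975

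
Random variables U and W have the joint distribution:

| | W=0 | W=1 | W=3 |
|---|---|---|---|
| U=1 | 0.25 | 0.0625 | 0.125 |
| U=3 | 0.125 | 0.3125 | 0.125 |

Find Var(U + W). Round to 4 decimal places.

2.5625

E[U] = 2.125,  E[W] = 1.125,  E[UW] = 2.5
Var(U) = 5.5 − (2.125)² = 0.984375;  Var(W) = 2.625 − (1.125)² = 1.359375
cov(U,W) = 2.5 − (2.125)(1.125) = 0.109375
Var(U + W) = (1)²·0.984375 + (1)²·1.359375 + 2·(1)·(1)·0.109375 = 2.5625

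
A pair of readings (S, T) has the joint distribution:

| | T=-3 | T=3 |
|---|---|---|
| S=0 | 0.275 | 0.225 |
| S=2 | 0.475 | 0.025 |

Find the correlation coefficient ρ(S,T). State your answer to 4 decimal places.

E[S] = 1,  E[T] = -1.5
E[ST] = -2.7
cov(S,T) = E[ST] − E[S]E[T] = -2.7 − (1)(-1.5) = -1.2
V(S) = 1,  V(T) = 6.75
ρ = -1.2 / √(1·6.75) ≈ -0.4619

-0.4619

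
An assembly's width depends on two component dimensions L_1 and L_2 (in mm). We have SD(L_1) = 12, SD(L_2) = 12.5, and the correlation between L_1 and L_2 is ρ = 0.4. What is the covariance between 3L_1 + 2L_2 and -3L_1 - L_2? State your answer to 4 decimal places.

-2148.5000

V(L_1) = (12)² = 144;  V(L_2) = (12.5)² = 156.25
Cov(L_1,L_2) = ρ·SD(L_1)·SD(L_2) = 0.4·12·12.5 = 60
Cov(3L_1 + 2L_2, -3L_1 - L_2) = (3)(-3)V(L_1) + (2)(-1)V(L_2) + [(3)(-1) + (2)(-3)]Cov(L_1,L_2)
= -9·144 + -2·156.25 + -9·60 = -2148.5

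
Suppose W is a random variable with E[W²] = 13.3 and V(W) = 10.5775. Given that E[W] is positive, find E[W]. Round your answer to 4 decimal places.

(E[W])² = E[W²] − V(W) = 13.3 − 10.5775 = 2.7225
E[W] = √2.7225 = 1.65

1.6500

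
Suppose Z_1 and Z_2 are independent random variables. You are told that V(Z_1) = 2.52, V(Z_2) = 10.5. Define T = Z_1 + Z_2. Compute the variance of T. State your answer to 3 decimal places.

13.020

By independence, V(T) = (1)²V(Z_1) + (1)²V(Z_2)
= (1)²·2.52 + (1)²·10.5 = 13.02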